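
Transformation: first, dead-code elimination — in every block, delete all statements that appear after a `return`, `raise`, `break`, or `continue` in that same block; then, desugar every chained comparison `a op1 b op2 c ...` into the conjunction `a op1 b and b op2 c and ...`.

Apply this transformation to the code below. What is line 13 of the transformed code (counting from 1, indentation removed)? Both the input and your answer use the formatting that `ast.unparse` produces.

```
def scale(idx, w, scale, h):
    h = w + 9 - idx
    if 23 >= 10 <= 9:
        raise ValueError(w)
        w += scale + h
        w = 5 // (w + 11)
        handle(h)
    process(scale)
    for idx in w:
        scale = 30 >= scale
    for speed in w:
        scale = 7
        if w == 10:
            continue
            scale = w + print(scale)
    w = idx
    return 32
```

Transformed code:
def scale(idx, w, scale, h):
    h = w + 9 - idx
    if 23 >= 10 and 10 <= 9:
        raise ValueError(w)
    process(scale)
    for idx in w:
        scale = 30 >= scale
    for speed in w:
        scale = 7
        if w == 10:
            continue
    w = idx
    return 32

return 32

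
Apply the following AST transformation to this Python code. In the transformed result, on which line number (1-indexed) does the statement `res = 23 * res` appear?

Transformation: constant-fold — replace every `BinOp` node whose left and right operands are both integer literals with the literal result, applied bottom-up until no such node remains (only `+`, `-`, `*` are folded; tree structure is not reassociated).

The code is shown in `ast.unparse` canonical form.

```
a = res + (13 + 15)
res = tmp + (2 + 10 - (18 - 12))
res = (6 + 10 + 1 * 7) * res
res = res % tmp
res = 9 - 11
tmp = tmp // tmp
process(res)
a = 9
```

Transformed code:
a = res + 28
res = tmp + 6
res = 23 * res
res = res % tmp
res = -2
tmp = tmp // tmp
process(res)
a = 9

3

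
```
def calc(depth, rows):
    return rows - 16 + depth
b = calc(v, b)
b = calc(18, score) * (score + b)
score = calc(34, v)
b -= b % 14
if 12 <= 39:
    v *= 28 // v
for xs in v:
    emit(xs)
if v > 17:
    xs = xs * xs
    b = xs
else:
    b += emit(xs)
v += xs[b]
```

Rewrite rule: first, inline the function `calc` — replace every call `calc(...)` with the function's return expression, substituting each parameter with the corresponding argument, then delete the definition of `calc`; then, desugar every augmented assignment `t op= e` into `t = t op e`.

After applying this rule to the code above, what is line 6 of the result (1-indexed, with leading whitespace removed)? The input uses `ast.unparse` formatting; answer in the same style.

Transformed code:
b = b - 16 + v
b = (score - 16 + 18) * (score + b)
score = v - 16 + 34
b = b - b % 14
if 12 <= 39:
    v = v * (28 // v)
for xs in v:
    emit(xs)
if v > 17:
    xs = xs * xs
    b = xs
else:
    b = b + emit(xs)
v = v + xs[b]

v = v * (28 // v)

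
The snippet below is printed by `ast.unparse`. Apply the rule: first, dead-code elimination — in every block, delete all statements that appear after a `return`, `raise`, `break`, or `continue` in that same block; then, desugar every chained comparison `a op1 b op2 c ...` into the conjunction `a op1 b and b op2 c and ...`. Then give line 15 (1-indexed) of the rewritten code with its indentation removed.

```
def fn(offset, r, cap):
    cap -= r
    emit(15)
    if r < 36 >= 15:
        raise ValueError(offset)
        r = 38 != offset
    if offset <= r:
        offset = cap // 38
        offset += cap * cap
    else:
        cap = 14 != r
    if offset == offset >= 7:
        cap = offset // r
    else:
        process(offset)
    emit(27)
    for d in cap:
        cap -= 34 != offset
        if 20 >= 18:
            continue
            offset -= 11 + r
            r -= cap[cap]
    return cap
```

emit(27)

Transformed code:
def fn(offset, r, cap):
    cap -= r
    emit(15)
    if r < 36 and 36 >= 15:
        raise ValueError(offset)
    if offset <= r:
        offset = cap // 38
        offset += cap * cap
    else:
        cap = 14 != r
    if offset == offset and offset >= 7:
        cap = offset // r
    else:
        process(offset)
    emit(27)
    for d in cap:
        cap -= 34 != offset
        if 20 >= 18:
            continue
    return cap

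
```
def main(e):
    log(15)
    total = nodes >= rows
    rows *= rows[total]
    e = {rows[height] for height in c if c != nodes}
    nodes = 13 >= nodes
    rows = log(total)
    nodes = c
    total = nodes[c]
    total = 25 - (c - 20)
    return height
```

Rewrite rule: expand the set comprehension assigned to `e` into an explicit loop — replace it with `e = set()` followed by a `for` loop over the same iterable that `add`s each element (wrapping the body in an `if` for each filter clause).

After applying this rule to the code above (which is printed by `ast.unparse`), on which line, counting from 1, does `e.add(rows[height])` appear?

8

Transformed code:
def main(e):
    log(15)
    total = nodes >= rows
    rows *= rows[total]
    e = set()
    for height in c:
        if c != nodes:
            e.add(rows[height])
    nodes = 13 >= nodes
    rows = log(total)
    nodes = c
    total = nodes[c]
    total = 25 - (c - 20)
    return height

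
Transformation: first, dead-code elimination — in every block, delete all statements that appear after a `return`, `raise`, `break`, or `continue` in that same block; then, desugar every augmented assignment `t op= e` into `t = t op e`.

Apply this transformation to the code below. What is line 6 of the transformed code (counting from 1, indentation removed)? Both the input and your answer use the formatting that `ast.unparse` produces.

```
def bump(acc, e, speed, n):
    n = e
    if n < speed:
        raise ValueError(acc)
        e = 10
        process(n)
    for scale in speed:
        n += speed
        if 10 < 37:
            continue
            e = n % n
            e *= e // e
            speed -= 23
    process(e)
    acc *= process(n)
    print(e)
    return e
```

Transformed code:
def bump(acc, e, speed, n):
    n = e
    if n < speed:
        raise ValueError(acc)
    for scale in speed:
        n = n + speed
        if 10 < 37:
            continue
    process(e)
    acc = acc * process(n)
    print(e)
    return e

n = n + speed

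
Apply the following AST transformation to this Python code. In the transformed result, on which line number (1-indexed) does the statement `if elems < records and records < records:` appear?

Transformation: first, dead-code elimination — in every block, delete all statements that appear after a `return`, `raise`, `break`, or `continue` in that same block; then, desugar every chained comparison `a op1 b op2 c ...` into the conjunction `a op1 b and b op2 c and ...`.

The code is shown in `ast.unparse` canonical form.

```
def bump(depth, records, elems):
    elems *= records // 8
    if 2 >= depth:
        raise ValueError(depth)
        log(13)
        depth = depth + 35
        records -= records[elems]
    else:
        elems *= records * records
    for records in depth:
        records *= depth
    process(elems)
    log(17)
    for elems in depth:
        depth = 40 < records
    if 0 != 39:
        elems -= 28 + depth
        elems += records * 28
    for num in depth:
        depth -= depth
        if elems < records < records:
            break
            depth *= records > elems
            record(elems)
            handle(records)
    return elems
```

Transformed code:
def bump(depth, records, elems):
    elems *= records // 8
    if 2 >= depth:
        raise ValueError(depth)
    else:
        elems *= records * records
    for records in depth:
        records *= depth
    process(elems)
    log(17)
    for elems in depth:
        depth = 40 < records
    if 0 != 39:
        elems -= 28 + depth
        elems += records * 28
    for num in depth:
        depth -= depth
        if elems < records and records < records:
            break
    return elems

18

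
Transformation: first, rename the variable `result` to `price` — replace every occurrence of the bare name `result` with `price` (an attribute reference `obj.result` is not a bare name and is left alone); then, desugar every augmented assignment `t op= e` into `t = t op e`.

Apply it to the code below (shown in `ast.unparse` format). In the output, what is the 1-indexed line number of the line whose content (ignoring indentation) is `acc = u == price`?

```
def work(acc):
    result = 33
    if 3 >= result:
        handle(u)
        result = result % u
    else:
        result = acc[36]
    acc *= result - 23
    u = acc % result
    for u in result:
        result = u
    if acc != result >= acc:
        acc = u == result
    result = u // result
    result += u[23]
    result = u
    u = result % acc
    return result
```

13

Transformed code:
def work(acc):
    price = 33
    if 3 >= price:
        handle(u)
        price = price % u
    else:
        price = acc[36]
    acc = acc * (price - 23)
    u = acc % price
    for u in price:
        price = u
    if acc != price >= acc:
        acc = u == price
    price = u // price
    price = price + u[23]
    price = u
    u = price % acc
    return price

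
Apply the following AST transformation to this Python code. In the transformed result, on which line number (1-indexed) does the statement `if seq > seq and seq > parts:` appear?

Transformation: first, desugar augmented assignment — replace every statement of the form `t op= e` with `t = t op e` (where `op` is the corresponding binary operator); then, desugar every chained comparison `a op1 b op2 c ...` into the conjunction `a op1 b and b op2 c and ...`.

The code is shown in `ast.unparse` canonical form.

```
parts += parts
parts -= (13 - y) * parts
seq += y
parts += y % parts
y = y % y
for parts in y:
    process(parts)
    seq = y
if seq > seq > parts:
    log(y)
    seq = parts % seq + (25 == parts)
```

Transformed code:
parts = parts + parts
parts = parts - (13 - y) * parts
seq = seq + y
parts = parts + y % parts
y = y % y
for parts in y:
    process(parts)
    seq = y
if seq > seq and seq > parts:
    log(y)
    seq = parts % seq + (25 == parts)

9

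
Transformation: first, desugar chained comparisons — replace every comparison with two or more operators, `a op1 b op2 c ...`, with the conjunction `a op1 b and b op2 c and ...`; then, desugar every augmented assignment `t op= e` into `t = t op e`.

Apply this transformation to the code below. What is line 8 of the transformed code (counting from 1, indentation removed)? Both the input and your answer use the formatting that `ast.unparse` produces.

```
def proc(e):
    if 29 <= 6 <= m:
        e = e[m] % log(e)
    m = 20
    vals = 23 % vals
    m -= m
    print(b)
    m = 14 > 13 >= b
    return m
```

Transformed code:
def proc(e):
    if 29 <= 6 and 6 <= m:
        e = e[m] % log(e)
    m = 20
    vals = 23 % vals
    m = m - m
    print(b)
    m = 14 > 13 and 13 >= b
    return m

m = 14 > 13 and 13 >= b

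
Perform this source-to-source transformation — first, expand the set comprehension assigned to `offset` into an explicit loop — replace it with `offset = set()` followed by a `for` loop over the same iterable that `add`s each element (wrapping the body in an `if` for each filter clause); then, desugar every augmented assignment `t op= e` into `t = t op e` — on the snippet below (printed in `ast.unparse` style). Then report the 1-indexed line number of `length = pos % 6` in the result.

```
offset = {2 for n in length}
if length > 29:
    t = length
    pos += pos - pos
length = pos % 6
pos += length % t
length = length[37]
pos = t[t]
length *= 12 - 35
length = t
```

7

Transformed code:
offset = set()
for n in length:
    offset.add(2)
if length > 29:
    t = length
    pos = pos + (pos - pos)
length = pos % 6
pos = pos + length % t
length = length[37]
pos = t[t]
length = length * (12 - 35)
length = t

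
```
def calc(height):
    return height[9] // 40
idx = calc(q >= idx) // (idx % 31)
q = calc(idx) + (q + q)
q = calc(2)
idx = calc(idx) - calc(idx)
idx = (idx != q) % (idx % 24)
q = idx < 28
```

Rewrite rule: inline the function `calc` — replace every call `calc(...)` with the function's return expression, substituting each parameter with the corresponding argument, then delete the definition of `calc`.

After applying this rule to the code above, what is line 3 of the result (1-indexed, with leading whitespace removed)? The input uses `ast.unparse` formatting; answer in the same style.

q = 2[9] // 40

Transformed code:
idx = (q >= idx)[9] // 40 // (idx % 31)
q = idx[9] // 40 + (q + q)
q = 2[9] // 40
idx = idx[9] // 40 - idx[9] // 40
idx = (idx != q) % (idx % 24)
q = idx < 28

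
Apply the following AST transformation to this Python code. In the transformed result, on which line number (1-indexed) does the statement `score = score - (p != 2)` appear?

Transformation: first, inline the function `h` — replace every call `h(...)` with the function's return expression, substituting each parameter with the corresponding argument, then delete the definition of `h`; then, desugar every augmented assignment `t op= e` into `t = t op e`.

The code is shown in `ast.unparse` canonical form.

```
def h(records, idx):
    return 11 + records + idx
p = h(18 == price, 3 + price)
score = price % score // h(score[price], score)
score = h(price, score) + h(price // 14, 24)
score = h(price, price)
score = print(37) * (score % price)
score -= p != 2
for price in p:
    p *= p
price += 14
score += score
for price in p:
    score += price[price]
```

Transformed code:
p = 11 + (18 == price) + (3 + price)
score = price % score // (11 + score[price] + score)
score = 11 + price + score + (11 + price // 14 + 24)
score = 11 + price + price
score = print(37) * (score % price)
score = score - (p != 2)
for price in p:
    p = p * p
price = price + 14
score = score + score
for price in p:
    score = score + price[price]

6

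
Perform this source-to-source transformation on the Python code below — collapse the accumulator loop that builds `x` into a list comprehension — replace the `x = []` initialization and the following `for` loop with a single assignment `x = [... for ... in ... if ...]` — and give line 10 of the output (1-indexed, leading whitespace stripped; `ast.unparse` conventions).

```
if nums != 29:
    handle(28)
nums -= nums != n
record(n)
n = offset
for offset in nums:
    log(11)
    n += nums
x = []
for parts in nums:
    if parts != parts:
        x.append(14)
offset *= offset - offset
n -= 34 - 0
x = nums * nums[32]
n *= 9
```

Transformed code:
if nums != 29:
    handle(28)
nums -= nums != n
record(n)
n = offset
for offset in nums:
    log(11)
    n += nums
x = [14 for parts in nums if parts != parts]
offset *= offset - offset
n -= 34 - 0
x = nums * nums[32]
n *= 9

offset *= offset - offset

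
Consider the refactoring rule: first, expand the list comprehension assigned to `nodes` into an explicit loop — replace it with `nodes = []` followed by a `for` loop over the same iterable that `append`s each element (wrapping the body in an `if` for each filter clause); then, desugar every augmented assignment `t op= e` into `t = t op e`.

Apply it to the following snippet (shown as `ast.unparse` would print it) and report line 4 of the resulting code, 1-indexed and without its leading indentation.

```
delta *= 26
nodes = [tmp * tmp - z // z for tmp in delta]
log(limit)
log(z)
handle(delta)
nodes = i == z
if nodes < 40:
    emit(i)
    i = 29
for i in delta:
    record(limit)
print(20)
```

Transformed code:
delta = delta * 26
nodes = []
for tmp in delta:
    nodes.append(tmp * tmp - z // z)
log(limit)
log(z)
handle(delta)
nodes = i == z
if nodes < 40:
    emit(i)
    i = 29
for i in delta:
    record(limit)
print(20)

nodes.append(tmp * tmp - z // z)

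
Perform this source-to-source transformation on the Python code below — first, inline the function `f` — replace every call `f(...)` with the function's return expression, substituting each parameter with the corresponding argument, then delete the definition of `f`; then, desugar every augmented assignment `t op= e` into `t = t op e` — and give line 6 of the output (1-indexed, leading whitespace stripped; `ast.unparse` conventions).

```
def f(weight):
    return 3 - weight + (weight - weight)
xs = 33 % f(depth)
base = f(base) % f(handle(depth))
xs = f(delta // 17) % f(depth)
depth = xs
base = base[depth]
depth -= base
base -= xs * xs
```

depth = depth - base

Transformed code:
xs = 33 % (3 - depth + (depth - depth))
base = (3 - base + (base - base)) % (3 - handle(depth) + (handle(depth) - handle(depth)))
xs = (3 - delta // 17 + (delta // 17 - delta // 17)) % (3 - depth + (depth - depth))
depth = xs
base = base[depth]
depth = depth - base
base = base - xs * xs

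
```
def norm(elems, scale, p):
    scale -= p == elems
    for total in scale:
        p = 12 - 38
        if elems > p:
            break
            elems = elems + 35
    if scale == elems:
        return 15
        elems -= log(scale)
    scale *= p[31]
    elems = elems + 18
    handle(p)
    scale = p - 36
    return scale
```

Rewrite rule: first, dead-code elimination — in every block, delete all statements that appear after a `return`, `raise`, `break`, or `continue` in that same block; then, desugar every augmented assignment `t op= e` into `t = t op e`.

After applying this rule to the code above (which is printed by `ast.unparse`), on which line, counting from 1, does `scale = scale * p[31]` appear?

9

Transformed code:
def norm(elems, scale, p):
    scale = scale - (p == elems)
    for total in scale:
        p = 12 - 38
        if elems > p:
            break
    if scale == elems:
        return 15
    scale = scale * p[31]
    elems = elems + 18
    handle(p)
    scale = p - 36
    return scale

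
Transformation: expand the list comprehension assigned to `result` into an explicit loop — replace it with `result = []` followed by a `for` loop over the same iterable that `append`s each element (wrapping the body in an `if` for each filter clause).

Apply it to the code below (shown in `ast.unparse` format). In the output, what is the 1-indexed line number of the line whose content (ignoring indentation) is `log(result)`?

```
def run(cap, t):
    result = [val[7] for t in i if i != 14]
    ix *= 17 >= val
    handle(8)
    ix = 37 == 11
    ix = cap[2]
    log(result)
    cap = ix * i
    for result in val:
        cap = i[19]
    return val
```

10

Transformed code:
def run(cap, t):
    result = []
    for t in i:
        if i != 14:
            result.append(val[7])
    ix *= 17 >= val
    handle(8)
    ix = 37 == 11
    ix = cap[2]
    log(result)
    cap = ix * i
    for result in val:
        cap = i[19]
    return val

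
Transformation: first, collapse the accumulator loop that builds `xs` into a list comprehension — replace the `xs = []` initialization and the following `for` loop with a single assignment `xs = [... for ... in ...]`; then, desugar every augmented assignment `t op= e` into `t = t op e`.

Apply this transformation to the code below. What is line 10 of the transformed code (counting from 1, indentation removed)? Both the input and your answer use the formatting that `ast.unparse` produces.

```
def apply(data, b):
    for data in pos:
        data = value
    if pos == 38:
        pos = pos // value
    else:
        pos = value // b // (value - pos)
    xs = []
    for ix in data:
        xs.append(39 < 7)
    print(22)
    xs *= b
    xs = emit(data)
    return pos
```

xs = xs * b

Transformed code:
def apply(data, b):
    for data in pos:
        data = value
    if pos == 38:
        pos = pos // value
    else:
        pos = value // b // (value - pos)
    xs = [39 < 7 for ix in data]
    print(22)
    xs = xs * b
    xs = emit(data)
    return pos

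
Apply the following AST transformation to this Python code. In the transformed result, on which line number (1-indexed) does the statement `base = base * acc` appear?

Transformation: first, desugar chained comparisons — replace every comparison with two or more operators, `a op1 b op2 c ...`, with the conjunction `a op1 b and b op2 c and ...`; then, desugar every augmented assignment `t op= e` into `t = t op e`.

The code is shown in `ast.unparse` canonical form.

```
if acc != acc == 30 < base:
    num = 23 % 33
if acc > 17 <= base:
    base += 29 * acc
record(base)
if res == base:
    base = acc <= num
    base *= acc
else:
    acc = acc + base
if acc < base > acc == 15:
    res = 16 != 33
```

8

Transformed code:
if acc != acc and acc == 30 and (30 < base):
    num = 23 % 33
if acc > 17 and 17 <= base:
    base = base + 29 * acc
record(base)
if res == base:
    base = acc <= num
    base = base * acc
else:
    acc = acc + base
if acc < base and base > acc and (acc == 15):
    res = 16 != 33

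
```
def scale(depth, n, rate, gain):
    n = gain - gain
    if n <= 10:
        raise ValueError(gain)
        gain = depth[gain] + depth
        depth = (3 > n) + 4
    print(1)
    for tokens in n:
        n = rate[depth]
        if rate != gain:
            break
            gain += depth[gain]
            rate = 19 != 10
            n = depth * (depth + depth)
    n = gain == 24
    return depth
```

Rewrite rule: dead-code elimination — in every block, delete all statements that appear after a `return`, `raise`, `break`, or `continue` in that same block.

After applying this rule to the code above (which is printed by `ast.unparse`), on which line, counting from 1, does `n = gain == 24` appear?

Transformed code:
def scale(depth, n, rate, gain):
    n = gain - gain
    if n <= 10:
        raise ValueError(gain)
    print(1)
    for tokens in n:
        n = rate[depth]
        if rate != gain:
            break
    n = gain == 24
    return depth

10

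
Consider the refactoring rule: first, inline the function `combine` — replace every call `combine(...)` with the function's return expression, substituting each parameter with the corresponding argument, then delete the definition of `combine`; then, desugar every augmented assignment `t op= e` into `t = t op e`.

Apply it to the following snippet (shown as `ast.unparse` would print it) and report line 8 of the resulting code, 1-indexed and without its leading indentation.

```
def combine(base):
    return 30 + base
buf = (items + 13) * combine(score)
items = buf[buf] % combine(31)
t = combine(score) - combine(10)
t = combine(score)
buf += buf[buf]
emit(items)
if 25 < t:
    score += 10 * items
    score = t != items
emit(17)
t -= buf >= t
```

Transformed code:
buf = (items + 13) * (30 + score)
items = buf[buf] % (30 + 31)
t = 30 + score - (30 + 10)
t = 30 + score
buf = buf + buf[buf]
emit(items)
if 25 < t:
    score = score + 10 * items
    score = t != items
emit(17)
t = t - (buf >= t)

score = score + 10 * items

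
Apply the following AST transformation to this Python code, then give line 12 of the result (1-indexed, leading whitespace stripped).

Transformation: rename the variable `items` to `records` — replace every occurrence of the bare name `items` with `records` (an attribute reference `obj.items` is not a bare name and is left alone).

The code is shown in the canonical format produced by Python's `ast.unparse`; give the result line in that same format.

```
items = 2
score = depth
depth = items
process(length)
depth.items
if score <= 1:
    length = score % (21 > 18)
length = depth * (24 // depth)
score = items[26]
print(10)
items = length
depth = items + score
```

depth = records + score

Transformed code:
records = 2
score = depth
depth = records
process(length)
depth.items
if score <= 1:
    length = score % (21 > 18)
length = depth * (24 // depth)
score = records[26]
print(10)
records = length
depth = records + score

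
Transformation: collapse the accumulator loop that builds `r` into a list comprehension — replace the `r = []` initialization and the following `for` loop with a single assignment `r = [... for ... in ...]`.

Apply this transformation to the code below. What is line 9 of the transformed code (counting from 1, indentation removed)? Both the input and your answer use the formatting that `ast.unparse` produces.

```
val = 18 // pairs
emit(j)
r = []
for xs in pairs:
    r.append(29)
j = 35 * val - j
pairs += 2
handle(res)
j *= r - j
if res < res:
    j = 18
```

Transformed code:
val = 18 // pairs
emit(j)
r = [29 for xs in pairs]
j = 35 * val - j
pairs += 2
handle(res)
j *= r - j
if res < res:
    j = 18

j = 18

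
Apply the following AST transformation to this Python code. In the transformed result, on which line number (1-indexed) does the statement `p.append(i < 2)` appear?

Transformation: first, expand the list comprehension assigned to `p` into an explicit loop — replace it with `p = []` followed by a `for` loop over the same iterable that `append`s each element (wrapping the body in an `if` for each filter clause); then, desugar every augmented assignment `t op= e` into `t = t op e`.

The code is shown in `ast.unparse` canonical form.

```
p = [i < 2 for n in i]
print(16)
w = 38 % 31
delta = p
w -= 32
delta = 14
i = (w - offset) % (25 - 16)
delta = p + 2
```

Transformed code:
p = []
for n in i:
    p.append(i < 2)
print(16)
w = 38 % 31
delta = p
w = w - 32
delta = 14
i = (w - offset) % (25 - 16)
delta = p + 2

3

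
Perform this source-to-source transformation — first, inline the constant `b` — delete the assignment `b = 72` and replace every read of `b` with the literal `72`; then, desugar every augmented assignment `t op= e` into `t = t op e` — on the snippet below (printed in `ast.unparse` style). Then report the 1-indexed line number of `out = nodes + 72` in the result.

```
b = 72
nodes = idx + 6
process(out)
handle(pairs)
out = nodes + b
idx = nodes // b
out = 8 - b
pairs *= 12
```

4

Transformed code:
nodes = idx + 6
process(out)
handle(pairs)
out = nodes + 72
idx = nodes // 72
out = 8 - 72
pairs = pairs * 12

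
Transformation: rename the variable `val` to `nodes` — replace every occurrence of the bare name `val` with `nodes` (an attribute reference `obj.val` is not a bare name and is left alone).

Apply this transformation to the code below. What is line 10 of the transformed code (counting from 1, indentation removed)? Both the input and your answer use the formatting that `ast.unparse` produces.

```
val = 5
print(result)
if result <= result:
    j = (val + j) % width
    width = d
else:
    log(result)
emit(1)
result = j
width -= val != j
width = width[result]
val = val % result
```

Transformed code:
nodes = 5
print(result)
if result <= result:
    j = (nodes + j) % width
    width = d
else:
    log(result)
emit(1)
result = j
width -= nodes != j
width = width[result]
nodes = nodes % result

width -= nodes != j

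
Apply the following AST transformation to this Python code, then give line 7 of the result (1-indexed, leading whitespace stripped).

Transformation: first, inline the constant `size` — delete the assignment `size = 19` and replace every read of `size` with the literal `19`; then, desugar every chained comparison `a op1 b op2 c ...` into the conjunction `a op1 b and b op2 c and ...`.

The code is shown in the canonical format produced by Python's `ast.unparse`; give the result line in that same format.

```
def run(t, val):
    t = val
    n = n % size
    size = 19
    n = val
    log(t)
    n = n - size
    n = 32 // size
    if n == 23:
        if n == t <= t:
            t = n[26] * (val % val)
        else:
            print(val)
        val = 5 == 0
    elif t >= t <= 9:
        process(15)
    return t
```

n = 32 // 19

Transformed code:
def run(t, val):
    t = val
    n = n % 19
    n = val
    log(t)
    n = n - 19
    n = 32 // 19
    if n == 23:
        if n == t and t <= t:
            t = n[26] * (val % val)
        else:
            print(val)
        val = 5 == 0
    elif t >= t and t <= 9:
        process(15)
    return t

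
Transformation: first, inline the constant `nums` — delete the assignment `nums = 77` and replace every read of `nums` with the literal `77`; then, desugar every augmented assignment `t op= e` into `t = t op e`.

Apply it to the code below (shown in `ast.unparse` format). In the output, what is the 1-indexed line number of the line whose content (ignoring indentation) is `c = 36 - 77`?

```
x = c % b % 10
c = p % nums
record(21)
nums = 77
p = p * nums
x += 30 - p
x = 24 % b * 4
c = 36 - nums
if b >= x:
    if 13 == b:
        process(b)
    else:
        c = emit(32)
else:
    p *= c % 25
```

Transformed code:
x = c % b % 10
c = p % 77
record(21)
p = p * 77
x = x + (30 - p)
x = 24 % b * 4
c = 36 - 77
if b >= x:
    if 13 == b:
        process(b)
    else:
        c = emit(32)
else:
    p = p * (c % 25)

7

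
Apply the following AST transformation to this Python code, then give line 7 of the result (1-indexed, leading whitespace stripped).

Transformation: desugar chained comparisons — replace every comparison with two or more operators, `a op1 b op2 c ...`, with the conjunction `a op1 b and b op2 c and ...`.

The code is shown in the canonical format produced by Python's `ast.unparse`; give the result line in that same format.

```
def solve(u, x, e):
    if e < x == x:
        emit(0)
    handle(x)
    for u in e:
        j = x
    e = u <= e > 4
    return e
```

Transformed code:
def solve(u, x, e):
    if e < x and x == x:
        emit(0)
    handle(x)
    for u in e:
        j = x
    e = u <= e and e > 4
    return e

e = u <= e and e > 4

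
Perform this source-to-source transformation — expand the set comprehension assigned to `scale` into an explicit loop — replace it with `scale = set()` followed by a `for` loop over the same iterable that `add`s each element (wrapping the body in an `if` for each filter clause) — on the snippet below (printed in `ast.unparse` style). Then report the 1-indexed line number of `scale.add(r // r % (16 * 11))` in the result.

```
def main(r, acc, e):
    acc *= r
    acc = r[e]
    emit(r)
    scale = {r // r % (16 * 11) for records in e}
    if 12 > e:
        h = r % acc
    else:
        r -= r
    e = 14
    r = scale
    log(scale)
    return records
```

7

Transformed code:
def main(r, acc, e):
    acc *= r
    acc = r[e]
    emit(r)
    scale = set()
    for records in e:
        scale.add(r // r % (16 * 11))
    if 12 > e:
        h = r % acc
    else:
        r -= r
    e = 14
    r = scale
    log(scale)
    return records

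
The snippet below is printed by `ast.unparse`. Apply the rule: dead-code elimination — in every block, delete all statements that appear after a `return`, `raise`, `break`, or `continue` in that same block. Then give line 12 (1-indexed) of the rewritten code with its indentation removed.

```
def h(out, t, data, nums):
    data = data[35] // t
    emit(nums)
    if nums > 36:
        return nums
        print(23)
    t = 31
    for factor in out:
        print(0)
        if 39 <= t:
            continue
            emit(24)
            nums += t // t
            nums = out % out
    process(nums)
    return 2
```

Transformed code:
def h(out, t, data, nums):
    data = data[35] // t
    emit(nums)
    if nums > 36:
        return nums
    t = 31
    for factor in out:
        print(0)
        if 39 <= t:
            continue
    process(nums)
    return 2

return 2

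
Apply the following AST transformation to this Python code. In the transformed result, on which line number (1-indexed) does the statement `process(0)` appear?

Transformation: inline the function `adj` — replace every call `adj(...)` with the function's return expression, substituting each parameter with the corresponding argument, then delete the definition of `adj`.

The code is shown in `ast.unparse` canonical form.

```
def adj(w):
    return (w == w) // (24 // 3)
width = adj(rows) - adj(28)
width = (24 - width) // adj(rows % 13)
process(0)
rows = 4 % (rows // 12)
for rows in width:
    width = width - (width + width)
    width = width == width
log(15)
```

Transformed code:
width = (rows == rows) // (24 // 3) - (28 == 28) // (24 // 3)
width = (24 - width) // ((rows % 13 == rows % 13) // (24 // 3))
process(0)
rows = 4 % (rows // 12)
for rows in width:
    width = width - (width + width)
    width = width == width
log(15)

3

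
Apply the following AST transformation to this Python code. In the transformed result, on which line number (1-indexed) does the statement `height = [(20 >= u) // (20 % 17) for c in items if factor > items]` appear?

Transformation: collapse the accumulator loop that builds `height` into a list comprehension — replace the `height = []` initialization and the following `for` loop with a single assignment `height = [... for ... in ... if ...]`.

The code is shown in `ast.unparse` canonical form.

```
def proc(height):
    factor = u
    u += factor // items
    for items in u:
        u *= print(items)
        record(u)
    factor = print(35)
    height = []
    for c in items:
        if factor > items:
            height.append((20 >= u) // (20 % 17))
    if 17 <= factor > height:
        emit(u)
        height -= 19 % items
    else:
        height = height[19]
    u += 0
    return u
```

8

Transformed code:
def proc(height):
    factor = u
    u += factor // items
    for items in u:
        u *= print(items)
        record(u)
    factor = print(35)
    height = [(20 >= u) // (20 % 17) for c in items if factor > items]
    if 17 <= factor > height:
        emit(u)
        height -= 19 % items
    else:
        height = height[19]
    u += 0
    return u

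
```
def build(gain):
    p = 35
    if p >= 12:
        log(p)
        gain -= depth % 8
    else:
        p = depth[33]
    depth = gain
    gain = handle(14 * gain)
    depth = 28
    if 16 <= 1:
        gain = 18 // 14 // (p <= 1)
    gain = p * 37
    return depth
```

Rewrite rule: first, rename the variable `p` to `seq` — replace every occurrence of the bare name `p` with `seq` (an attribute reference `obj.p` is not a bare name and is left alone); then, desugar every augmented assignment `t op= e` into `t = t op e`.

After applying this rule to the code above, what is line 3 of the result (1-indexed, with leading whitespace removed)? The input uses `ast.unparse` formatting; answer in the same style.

Transformed code:
def build(gain):
    seq = 35
    if seq >= 12:
        log(seq)
        gain = gain - depth % 8
    else:
        seq = depth[33]
    depth = gain
    gain = handle(14 * gain)
    depth = 28
    if 16 <= 1:
        gain = 18 // 14 // (seq <= 1)
    gain = seq * 37
    return depth

if seq >= 12:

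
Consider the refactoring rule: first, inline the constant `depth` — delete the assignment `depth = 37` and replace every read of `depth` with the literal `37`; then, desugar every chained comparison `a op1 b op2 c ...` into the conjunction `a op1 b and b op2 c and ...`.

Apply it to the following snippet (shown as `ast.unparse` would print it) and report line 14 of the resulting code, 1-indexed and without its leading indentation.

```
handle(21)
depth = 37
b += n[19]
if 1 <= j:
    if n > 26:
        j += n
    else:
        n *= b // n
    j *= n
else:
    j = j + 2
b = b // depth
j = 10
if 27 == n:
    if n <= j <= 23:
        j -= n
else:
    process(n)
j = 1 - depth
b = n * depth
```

Transformed code:
handle(21)
b += n[19]
if 1 <= j:
    if n > 26:
        j += n
    else:
        n *= b // n
    j *= n
else:
    j = j + 2
b = b // 37
j = 10
if 27 == n:
    if n <= j and j <= 23:
        j -= n
else:
    process(n)
j = 1 - 37
b = n * 37

if n <= j and j <= 23:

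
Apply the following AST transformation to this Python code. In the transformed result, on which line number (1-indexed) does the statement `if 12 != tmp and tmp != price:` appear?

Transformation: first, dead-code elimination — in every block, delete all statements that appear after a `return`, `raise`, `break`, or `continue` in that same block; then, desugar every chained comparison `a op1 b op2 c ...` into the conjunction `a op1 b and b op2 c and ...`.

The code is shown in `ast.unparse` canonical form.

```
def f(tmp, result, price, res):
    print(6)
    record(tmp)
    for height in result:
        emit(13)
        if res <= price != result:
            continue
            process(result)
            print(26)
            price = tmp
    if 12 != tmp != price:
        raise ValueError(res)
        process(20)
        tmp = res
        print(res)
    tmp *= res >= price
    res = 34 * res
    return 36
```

Transformed code:
def f(tmp, result, price, res):
    print(6)
    record(tmp)
    for height in result:
        emit(13)
        if res <= price and price != result:
            continue
    if 12 != tmp and tmp != price:
        raise ValueError(res)
    tmp *= res >= price
    res = 34 * res
    return 36

8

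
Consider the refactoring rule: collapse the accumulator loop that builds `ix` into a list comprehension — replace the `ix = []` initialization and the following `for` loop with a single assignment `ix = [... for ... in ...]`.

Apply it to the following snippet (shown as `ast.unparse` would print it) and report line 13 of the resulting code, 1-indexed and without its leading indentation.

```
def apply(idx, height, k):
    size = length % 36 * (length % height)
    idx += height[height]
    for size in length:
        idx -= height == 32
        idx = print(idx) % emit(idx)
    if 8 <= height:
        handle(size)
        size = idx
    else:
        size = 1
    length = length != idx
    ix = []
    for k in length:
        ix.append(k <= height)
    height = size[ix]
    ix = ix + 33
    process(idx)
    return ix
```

Transformed code:
def apply(idx, height, k):
    size = length % 36 * (length % height)
    idx += height[height]
    for size in length:
        idx -= height == 32
        idx = print(idx) % emit(idx)
    if 8 <= height:
        handle(size)
        size = idx
    else:
        size = 1
    length = length != idx
    ix = [k <= height for k in length]
    height = size[ix]
    ix = ix + 33
    process(idx)
    return ix

ix = [k <= height for k in length]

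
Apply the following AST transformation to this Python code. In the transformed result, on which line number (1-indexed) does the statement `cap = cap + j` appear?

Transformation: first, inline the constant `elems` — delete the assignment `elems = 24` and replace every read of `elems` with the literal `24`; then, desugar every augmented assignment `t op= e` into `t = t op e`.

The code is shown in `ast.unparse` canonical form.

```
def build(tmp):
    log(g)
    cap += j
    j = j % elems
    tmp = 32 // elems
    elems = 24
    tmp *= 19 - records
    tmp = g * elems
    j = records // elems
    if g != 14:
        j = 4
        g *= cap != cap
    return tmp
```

3

Transformed code:
def build(tmp):
    log(g)
    cap = cap + j
    j = j % 24
    tmp = 32 // 24
    tmp = tmp * (19 - records)
    tmp = g * 24
    j = records // 24
    if g != 14:
        j = 4
        g = g * (cap != cap)
    return tmp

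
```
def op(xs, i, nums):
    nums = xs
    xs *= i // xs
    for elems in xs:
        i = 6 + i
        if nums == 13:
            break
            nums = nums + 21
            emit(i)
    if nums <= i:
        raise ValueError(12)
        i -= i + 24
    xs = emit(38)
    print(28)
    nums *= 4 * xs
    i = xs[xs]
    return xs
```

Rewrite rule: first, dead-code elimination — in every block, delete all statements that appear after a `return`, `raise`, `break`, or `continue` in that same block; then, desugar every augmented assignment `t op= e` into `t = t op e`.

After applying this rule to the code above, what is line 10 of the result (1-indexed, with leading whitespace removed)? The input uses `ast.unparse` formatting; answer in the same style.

xs = emit(38)

Transformed code:
def op(xs, i, nums):
    nums = xs
    xs = xs * (i // xs)
    for elems in xs:
        i = 6 + i
        if nums == 13:
            break
    if nums <= i:
        raise ValueError(12)
    xs = emit(38)
    print(28)
    nums = nums * (4 * xs)
    i = xs[xs]
    return xs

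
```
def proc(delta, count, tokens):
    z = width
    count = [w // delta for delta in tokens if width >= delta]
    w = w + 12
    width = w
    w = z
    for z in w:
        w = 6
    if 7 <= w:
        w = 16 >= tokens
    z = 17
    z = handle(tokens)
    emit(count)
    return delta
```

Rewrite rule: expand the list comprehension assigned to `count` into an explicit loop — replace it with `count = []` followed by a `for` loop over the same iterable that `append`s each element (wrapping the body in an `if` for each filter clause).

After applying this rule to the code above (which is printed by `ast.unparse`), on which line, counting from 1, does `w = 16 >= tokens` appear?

Transformed code:
def proc(delta, count, tokens):
    z = width
    count = []
    for delta in tokens:
        if width >= delta:
            count.append(w // delta)
    w = w + 12
    width = w
    w = z
    for z in w:
        w = 6
    if 7 <= w:
        w = 16 >= tokens
    z = 17
    z = handle(tokens)
    emit(count)
    return delta

13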